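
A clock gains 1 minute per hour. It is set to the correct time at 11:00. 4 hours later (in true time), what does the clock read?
For every 60 true minutes, the faulty clock advances 60 + 1 = 61 minutes.
True elapsed: 4 hours = 240 minutes.
Faulty clock advances: 240 x 61/60 = 244 minutes (drift: 4 minutes ahead).
Shown time: 11:00 + 244 minutes = 3:04.

Final answer: 3:04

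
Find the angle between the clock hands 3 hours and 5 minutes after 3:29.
First find the time 3 hours and 5 minutes after 3:29.
Total minutes: 3 x 60 + 29 + 3 x 60 + 5 = 394.
394 mod 720 = 394 minutes = 6:34.
Now compute the angle at 6:34:
Hour hand: 6 x 30 + 34 x 0.5 = 197 degrees
Minute hand: 34 x 6 = 204 degrees
Difference: |197 - 204| = 7 degrees
The angle is 7 degrees

Final answer: 7 degrees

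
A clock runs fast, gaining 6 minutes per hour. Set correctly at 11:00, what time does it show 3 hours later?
For every 60 true minutes, the faulty clock advances 60 + 6 = 66 minutes.
True elapsed: 3 hours = 180 minutes.
Faulty clock advances: 180 x 66/60 = 198 minutes (drift: 18 minutes ahead).
Shown time: 11:00 + 198 minutes = 2:18.

Final answer: 2:18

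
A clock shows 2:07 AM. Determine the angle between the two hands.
Hour hand position: 2 x 30 + 7 x 0.5 = 63.5 degrees
Minute hand position: 7 x 6 = 42 degrees
Difference: |63.5 - 42| = 21.5 degrees
The angle between the hands is 21.5 degrees

Final answer: 21.5 degrees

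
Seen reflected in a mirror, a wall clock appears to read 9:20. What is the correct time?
Reflection across the vertical (12-6) axis maps a hand at angle A degrees to (360 - A) degrees, which sends a reading of T minutes past 12:00 to (720 - T) minutes past 12:00.
Mirror reads 9:20 = 560 minutes past 12:00.
Actual time: (720 - 560) mod 720 = 160 minutes = 2:40.

Final answer: 2:40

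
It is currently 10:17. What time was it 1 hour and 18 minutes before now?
Starting time: 10:17 = 617 total minutes past 12:00
Subtracting: 1 hour and 18 minutes = 78 minutes
617 - 78 = 539 minutes
= 8 hours and 59 minutes past 12:00 = 8:59

Final answer: 8:59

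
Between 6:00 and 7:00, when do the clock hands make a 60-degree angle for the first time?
At t minutes past 6:00, the hour hand is at 30 x 6 + 0.5t degrees and the minute hand is at 6t degrees.
The smaller angle between them is 60 degrees when |30H - 5.5t| = 60 or |30H - 5.5t| = 300.
With H = 6, solve 30 x 6 - 5.5t = +/- target for each target:
  t = (30 x 6 - 60) / 5.5 = 21.82
  t = (30 x 6 + 60) / 5.5 = 43.64
  t = (30 x 6 - 300) / 5.5 = -21.82 (outside (0, 60))
  t = (30 x 6 + 300) / 5.5 = 87.27 (outside (0, 60))
Valid solutions in (0, 60): {21.82, 43.64} minutes.
The first occurrence is t = 21.82 minutes.
The hands form a 60-degree angle at 21.82 minutes past 6:00.

Final answer: 21.82 minutes past 6:00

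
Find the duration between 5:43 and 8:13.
From 5:43 to 8:13:
(8 x 60 + 13) - (5 x 60 + 43) = 493 - 343 = 150 minutes
= 2 hours and 30 minutes

Final answer: 2 hours and 30 minutes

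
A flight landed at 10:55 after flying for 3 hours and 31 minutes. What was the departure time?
Starting time: 10:55 = 655 total minutes past 12:00
Subtracting: 3 hours and 31 minutes = 211 minutes
655 - 211 = 444 minutes
= 7 hours and 24 minutes past 12:00 = 7:24

Final answer: 7:24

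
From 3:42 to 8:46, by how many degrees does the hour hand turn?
The hour hand moves 0.5 degrees per minute.
Time elapsed: 8:46 - 3:42 = 304 minutes
Angular displacement: 304 x 0.5 = 152 degrees

Final answer: 152 degrees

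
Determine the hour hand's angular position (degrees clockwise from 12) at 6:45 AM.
The hour hand moves 30 degrees per hour and 0.5 degrees per minute.
At 6:45: (6) x 30 + 45 x 0.5 = 180 + 22.5 = 202.5 degrees

Final answer: 202.5 degrees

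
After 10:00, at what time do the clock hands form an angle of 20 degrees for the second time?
At t minutes past 10:00, the hour hand is at 30 x 10 + 0.5t degrees and the minute hand is at 6t degrees.
The smaller angle between them is 20 degrees when |30H - 5.5t| = 20 or |30H - 5.5t| = 340.
With H = 10, solve 30 x 10 - 5.5t = +/- target for each target:
  t = (30 x 10 - 20) / 5.5 = 50.91
  t = (30 x 10 + 20) / 5.5 = 58.18
  t = (30 x 10 - 340) / 5.5 = -7.27 (outside (0, 60))
  t = (30 x 10 + 340) / 5.5 = 116.36 (outside (0, 60))
Valid solutions in (0, 60): {50.91, 58.18} minutes.
The second occurrence is t = 58.18 minutes.
The hands form a 20-degree angle at 58.18 minutes past 10:00.

Final answer: 58.18 minutes past 10:00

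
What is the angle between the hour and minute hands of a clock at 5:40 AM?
Hour hand position: 5 x 30 + 40 x 0.5 = 170 degrees
Minute hand position: 40 x 6 = 240 degrees
Difference: |170 - 240| = 70 degrees
The angle between the hands is 70 degrees

Final answer: 70 degrees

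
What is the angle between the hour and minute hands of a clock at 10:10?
Hour hand position: 10 x 30 + 10 x 0.5 = 305 degrees
Minute hand position: 10 x 6 = 60 degrees
Difference: |305 - 60| = 245 degrees
Since 245 > 180, the smaller angle is 360 - 245 = 115 degrees

Final answer: 115 degrees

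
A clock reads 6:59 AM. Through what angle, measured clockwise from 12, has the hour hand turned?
The hour hand moves 30 degrees per hour and 0.5 degrees per minute.
At 6:59: (6) x 30 + 59 x 0.5 = 180 + 29.5 = 209.5 degrees

Final answer: 209.5 degrees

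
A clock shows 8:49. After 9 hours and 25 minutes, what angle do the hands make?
First find the time 9 hours and 25 minutes after 8:49.
Total minutes: 8 x 60 + 49 + 9 x 60 + 25 = 1094.
1094 mod 720 = 374 minutes = 6:14.
Now compute the angle at 6:14:
Hour hand: 6 x 30 + 14 x 0.5 = 187 degrees
Minute hand: 14 x 6 = 84 degrees
Difference: |187 - 84| = 103 degrees
The angle is 103 degrees

Final answer: 103 degrees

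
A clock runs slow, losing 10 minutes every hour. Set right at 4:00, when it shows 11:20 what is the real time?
For every 60 true minutes, the faulty clock advances 50 minutes, so 1 faulty-clock minute corresponds to 60/50 true minutes.
From 4:00 to 11:20 on the faulty dial is 440 minutes.
True elapsed: 440 x 60/50 = 528 minutes = 8 hours and 48 minutes.
True time: 4:00 + 8 hours and 48 minutes = 12:48.

Final answer: 12:48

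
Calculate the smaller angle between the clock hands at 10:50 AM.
Hour hand position: 10 x 30 + 50 x 0.5 = 325 degrees
Minute hand position: 50 x 6 = 300 degrees
Difference: |325 - 300| = 25 degrees
The angle between the hands is 25 degrees

Final answer: 25 degrees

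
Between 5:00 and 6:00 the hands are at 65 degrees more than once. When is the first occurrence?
At t minutes past 5:00, the hour hand is at 30 x 5 + 0.5t degrees and the minute hand is at 6t degrees.
The smaller angle between them is 65 degrees when |30H - 5.5t| = 65 or |30H - 5.5t| = 295.
With H = 5, solve 30 x 5 - 5.5t = +/- target for each target:
  t = (30 x 5 - 65) / 5.5 = 15.45
  t = (30 x 5 + 65) / 5.5 = 39.09
  t = (30 x 5 - 295) / 5.5 = -26.36 (outside (0, 60))
  t = (30 x 5 + 295) / 5.5 = 80.91 (outside (0, 60))
Valid solutions in (0, 60): {15.45, 39.09} minutes.
The first occurrence is t = 15.45 minutes.
The hands form a 65-degree angle at 15.45 minutes past 5:00.

Final answer: 15.45 minutes past 5:00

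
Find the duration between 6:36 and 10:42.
From 6:36 to 10:42:
(10 x 60 + 42) - (6 x 60 + 36) = 642 - 396 = 246 minutes
= 4 hours and 6 minutes

Final answer: 4 hours and 6 minutes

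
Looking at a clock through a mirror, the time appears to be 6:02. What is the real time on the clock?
Reflection across the vertical (12-6) axis maps a hand at angle A degrees to (360 - A) degrees, which sends a reading of T minutes past 12:00 to (720 - T) minutes past 12:00.
Mirror reads 6:02 = 362 minutes past 12:00.
Actual time: (720 - 362) mod 720 = 358 minutes = 5:58.

Final answer: 5:58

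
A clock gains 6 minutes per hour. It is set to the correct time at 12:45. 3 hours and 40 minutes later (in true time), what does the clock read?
For every 60 true minutes, the faulty clock advances 60 + 6 = 66 minutes.
True elapsed: 3 hours and 40 minutes = 220 minutes.
Faulty clock advances: 220 x 66/60 = 242 minutes (drift: 22 minutes ahead).
Shown time: 12:45 + 242 minutes = 4:47.

Final answer: 4:47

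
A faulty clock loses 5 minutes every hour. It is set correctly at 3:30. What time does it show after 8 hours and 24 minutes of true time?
For every 60 true minutes, the faulty clock advances 60 - 5 = 55 minutes.
True elapsed: 8 hours and 24 minutes = 504 minutes.
Faulty clock advances: 504 x 55/60 = 462 minutes (drift: 42 minutes behind).
Shown time: 3:30 + 462 minutes = 11:12.

Final answer: 11:12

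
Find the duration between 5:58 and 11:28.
From 5:58 to 11:28:
(11 x 60 + 28) - (5 x 60 + 58) = 688 - 358 = 330 minutes
= 5 hours and 30 minutes

Final answer: 5 hours and 30 minutes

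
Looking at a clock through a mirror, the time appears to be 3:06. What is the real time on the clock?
Reflection across the vertical (12-6) axis maps a hand at angle A degrees to (360 - A) degrees, which sends a reading of T minutes past 12:00 to (720 - T) minutes past 12:00.
Mirror reads 3:06 = 186 minutes past 12:00.
Actual time: (720 - 186) mod 720 = 534 minutes = 8:54.

Final answer: 8:54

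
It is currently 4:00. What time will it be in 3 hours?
Starting time: 4:00
Adding 0 minutes to 0 minutes: 0 + 0 = 0 minutes
Adding 3 hours: 4 + 3 = 7
Final time: 7:00

Final answer: 7:00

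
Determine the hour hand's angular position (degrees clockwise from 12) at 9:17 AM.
The hour hand moves 30 degrees per hour and 0.5 degrees per minute.
At 9:17: (9) x 30 + 17 x 0.5 = 270 + 8.5 = 278.5 degrees

Final answer: 278.5 degrees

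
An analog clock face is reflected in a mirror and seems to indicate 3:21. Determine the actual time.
Reflection across the vertical (12-6) axis maps a hand at angle A degrees to (360 - A) degrees, which sends a reading of T minutes past 12:00 to (720 - T) minutes past 12:00.
Mirror reads 3:21 = 201 minutes past 12:00.
Actual time: (720 - 201) mod 720 = 519 minutes = 8:39.

Final answer: 8:39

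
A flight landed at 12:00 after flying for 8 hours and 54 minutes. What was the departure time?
Starting time: 12:00 = 0 total minutes past 12:00
Subtracting: 8 hours and 54 minutes = 534 minutes
0 - 534 = -534 (negative, add 12 hours = 720) = 186 minutes
= 3 hours and 6 minutes past 12:00 = 3:06

Final answer: 3:06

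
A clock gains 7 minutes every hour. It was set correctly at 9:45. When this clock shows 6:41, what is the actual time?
For every 60 true minutes, the faulty clock advances 67 minutes, so 1 faulty-clock minute corresponds to 60/67 true minutes.
From 9:45 to 6:41 on the faulty dial is 536 minutes.
True elapsed: 536 x 60/67 = 480 minutes = 8 hours.
True time: 9:45 + 8 hours = 5:45.

Final answer: 5:45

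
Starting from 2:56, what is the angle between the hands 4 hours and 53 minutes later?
First find the time 4 hours and 53 minutes after 2:56.
Total minutes: 2 x 60 + 56 + 4 x 60 + 53 = 469.
469 mod 720 = 469 minutes = 7:49.
Now compute the angle at 7:49:
Hour hand: 7 x 30 + 49 x 0.5 = 234.5 degrees
Minute hand: 49 x 6 = 294 degrees
Difference: |234.5 - 294| = 59.5 degrees
The angle is 59.5 degrees

Final answer: 59.5 degrees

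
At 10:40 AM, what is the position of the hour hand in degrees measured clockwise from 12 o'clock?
The hour hand moves 30 degrees per hour and 0.5 degrees per minute.
At 10:40: (10) x 30 + 40 x 0.5 = 300 + 20 = 320 degrees

Final answer: 320 degrees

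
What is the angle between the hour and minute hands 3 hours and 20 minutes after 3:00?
First find the time 3 hours and 20 minutes after 3:00.
Total minutes: 3 x 60 + 0 + 3 x 60 + 20 = 380.
380 mod 720 = 380 minutes = 6:20.
Now compute the angle at 6:20:
Hour hand: 6 x 30 + 20 x 0.5 = 190 degrees
Minute hand: 20 x 6 = 120 degrees
Difference: |190 - 120| = 70 degrees
The angle is 70 degrees

Final answer: 70 degrees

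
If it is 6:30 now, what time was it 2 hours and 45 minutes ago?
Starting time: 6:30 = 390 total minutes past 12:00
Subtracting: 2 hours and 45 minutes = 165 minutes
390 - 165 = 225 minutes
= 3 hours and 45 minutes past 12:00 = 3:45

Final answer: 3:45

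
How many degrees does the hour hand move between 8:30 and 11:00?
The hour hand moves 0.5 degrees per minute.
Time elapsed: 11:00 - 8:30 = 150 minutes
Angular displacement: 150 x 0.5 = 75 degrees

Final answer: 75 degrees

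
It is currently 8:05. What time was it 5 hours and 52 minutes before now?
Starting time: 8:05 = 485 total minutes past 12:00
Subtracting: 5 hours and 52 minutes = 352 minutes
485 - 352 = 133 minutes
= 2 hours and 13 minutes past 12:00 = 2:13

Final answer: 2:13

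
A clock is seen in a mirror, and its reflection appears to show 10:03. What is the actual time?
Reflection across the vertical (12-6) axis maps a hand at angle A degrees to (360 - A) degrees, which sends a reading of T minutes past 12:00 to (720 - T) minutes past 12:00.
Mirror reads 10:03 = 603 minutes past 12:00.
Actual time: (720 - 603) mod 720 = 117 minutes = 1:57.

Final answer: 1:57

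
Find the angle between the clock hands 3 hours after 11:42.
First find the time 3 hours after 11:42.
Total minutes: 11 x 60 + 42 + 3 x 60 + 0 = 882.
882 mod 720 = 162 minutes = 2:42.
Now compute the angle at 2:42:
Hour hand: 2 x 30 + 42 x 0.5 = 81 degrees
Minute hand: 42 x 6 = 252 degrees
Difference: |81 - 252| = 171 degrees
The angle is 171 degrees

Final answer: 171 degrees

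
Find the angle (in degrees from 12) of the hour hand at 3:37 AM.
The hour hand moves 30 degrees per hour and 0.5 degrees per minute.
At 3:37: (3) x 30 + 37 x 0.5 = 90 + 18.5 = 108.5 degrees

Final answer: 108.5 degrees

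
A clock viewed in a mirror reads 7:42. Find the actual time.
Reflection across the vertical (12-6) axis maps a hand at angle A degrees to (360 - A) degrees, which sends a reading of T minutes past 12:00 to (720 - T) minutes past 12:00.
Mirror reads 7:42 = 462 minutes past 12:00.
Actual time: (720 - 462) mod 720 = 258 minutes = 4:18.

Final answer: 4:18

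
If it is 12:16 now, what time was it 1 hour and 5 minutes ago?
Starting time: 12:16 = 16 total minutes past 12:00
Subtracting: 1 hour and 5 minutes = 65 minutes
16 - 65 = -49 (negative, add 12 hours = 720) = 671 minutes
= 11 hours and 11 minutes past 12:00 = 11:11

Final answer: 11:11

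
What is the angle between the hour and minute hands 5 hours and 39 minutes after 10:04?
First find the time 5 hours and 39 minutes after 10:04.
Total minutes: 10 x 60 + 4 + 5 x 60 + 39 = 943.
943 mod 720 = 223 minutes = 3:43.
Now compute the angle at 3:43:
Hour hand: 3 x 30 + 43 x 0.5 = 111.5 degrees
Minute hand: 43 x 6 = 258 degrees
Difference: |111.5 - 258| = 146.5 degrees
The angle is 146.5 degrees

Final answer: 146.5 degrees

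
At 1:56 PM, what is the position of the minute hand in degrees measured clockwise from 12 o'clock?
The minute hand moves 6 degrees per minute.
At 1:56: 56 x 6 = 336 degrees

Final answer: 336 degrees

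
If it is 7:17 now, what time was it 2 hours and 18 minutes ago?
Starting time: 7:17 = 437 total minutes past 12:00
Subtracting: 2 hours and 18 minutes = 138 minutes
437 - 138 = 299 minutes
= 4 hours and 59 minutes past 12:00 = 4:59

Final answer: 4:59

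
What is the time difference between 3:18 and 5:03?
From 3:18 to 5:03:
(5 x 60 + 3) - (3 x 60 + 18) = 303 - 198 = 105 minutes
= 1 hour and 45 minutes

Final answer: 1 hour and 45 minutes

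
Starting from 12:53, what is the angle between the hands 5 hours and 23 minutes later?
First find the time 5 hours and 23 minutes after 12:53.
Total minutes: 12 x 60 + 53 + 5 x 60 + 23 = 1096.
1096 mod 720 = 376 minutes = 6:16.
Now compute the angle at 6:16:
Hour hand: 6 x 30 + 16 x 0.5 = 188 degrees
Minute hand: 16 x 6 = 96 degrees
Difference: |188 - 96| = 92 degrees
The angle is 92 degrees

Final answer: 92 degrees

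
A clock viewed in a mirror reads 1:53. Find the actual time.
Reflection across the vertical (12-6) axis maps a hand at angle A degrees to (360 - A) degrees, which sends a reading of T minutes past 12:00 to (720 - T) minutes past 12:00.
Mirror reads 1:53 = 113 minutes past 12:00.
Actual time: (720 - 113) mod 720 = 607 minutes = 10:07.

Final answer: 10:07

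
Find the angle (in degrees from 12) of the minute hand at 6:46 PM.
The minute hand moves 6 degrees per minute.
At 6:46: 46 x 6 = 276 degrees

Final answer: 276 degrees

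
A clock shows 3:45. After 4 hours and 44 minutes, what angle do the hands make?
First find the time 4 hours and 44 minutes after 3:45.
Total minutes: 3 x 60 + 45 + 4 x 60 + 44 = 509.
509 mod 720 = 509 minutes = 8:29.
Now compute the angle at 8:29:
Hour hand: 8 x 30 + 29 x 0.5 = 254.5 degrees
Minute hand: 29 x 6 = 174 degrees
Difference: |254.5 - 174| = 80.5 degrees
The angle is 80.5 degrees

Final answer: 80.5 degrees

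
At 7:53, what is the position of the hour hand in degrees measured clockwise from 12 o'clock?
The hour hand moves 30 degrees per hour and 0.5 degrees per minute.
At 7:53: (7) x 30 + 53 x 0.5 = 210 + 26.5 = 236.5 degrees

Final answer: 236.5 degrees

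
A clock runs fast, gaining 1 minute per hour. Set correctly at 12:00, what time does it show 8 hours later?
For every 60 true minutes, the faulty clock advances 60 + 1 = 61 minutes.
True elapsed: 8 hours = 480 minutes.
Faulty clock advances: 480 x 61/60 = 488 minutes (drift: 8 minutes ahead).
Shown time: 12:00 + 488 minutes = 8:08.

Final answer: 8:08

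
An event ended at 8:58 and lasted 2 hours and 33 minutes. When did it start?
Starting time: 8:58 = 538 total minutes past 12:00
Subtracting: 2 hours and 33 minutes = 153 minutes
538 - 153 = 385 minutes
= 6 hours and 25 minutes past 12:00 = 6:25

Final answer: 6:25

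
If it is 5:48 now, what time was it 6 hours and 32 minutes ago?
Starting time: 5:48 = 348 total minutes past 12:00
Subtracting: 6 hours and 32 minutes = 392 minutes
348 - 392 = -44 (negative, add 12 hours = 720) = 676 minutes
= 11 hours and 16 minutes past 12:00 = 11:16

Final answer: 11:16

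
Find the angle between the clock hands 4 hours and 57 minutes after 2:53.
First find the time 4 hours and 57 minutes after 2:53.
Total minutes: 2 x 60 + 53 + 4 x 60 + 57 = 470.
470 mod 720 = 470 minutes = 7:50.
Now compute the angle at 7:50:
Hour hand: 7 x 30 + 50 x 0.5 = 235 degrees
Minute hand: 50 x 6 = 300 degrees
Difference: |235 - 300| = 65 degrees
The angle is 65 degrees

Final answer: 65 degrees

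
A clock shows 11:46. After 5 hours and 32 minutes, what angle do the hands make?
First find the time 5 hours and 32 minutes after 11:46.
Total minutes: 11 x 60 + 46 + 5 x 60 + 32 = 1038.
1038 mod 720 = 318 minutes = 5:18.
Now compute the angle at 5:18:
Hour hand: 5 x 30 + 18 x 0.5 = 159 degrees
Minute hand: 18 x 6 = 108 degrees
Difference: |159 - 108| = 51 degrees
The angle is 51 degrees

Final answer: 51 degrees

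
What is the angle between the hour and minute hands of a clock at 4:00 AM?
Hour hand position: 4 x 30 + 0 x 0.5 = 120 degrees
Minute hand position: 0 x 6 = 0 degrees
Difference: |120 - 0| = 120 degrees
The angle between the hands is 120 degrees

Final answer: 120 degrees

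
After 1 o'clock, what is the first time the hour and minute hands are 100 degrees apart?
At t minutes past 1:00, the hour hand is at 30 x 1 + 0.5t degrees and the minute hand is at 6t degrees.
The smaller angle between them is 100 degrees when |30H - 5.5t| = 100 or |30H - 5.5t| = 260.
With H = 1, solve 30 x 1 - 5.5t = +/- target for each target:
  t = (30 x 1 - 100) / 5.5 = -12.73 (outside (0, 60))
  t = (30 x 1 + 100) / 5.5 = 23.64
  t = (30 x 1 - 260) / 5.5 = -41.82 (outside (0, 60))
  t = (30 x 1 + 260) / 5.5 = 52.73
Valid solutions in (0, 60): {23.64, 52.73} minutes.
The first occurrence is t = 23.64 minutes.
The hands form a 100-degree angle at 23.64 minutes past 1:00.

Final answer: 23.64 minutes past 1:00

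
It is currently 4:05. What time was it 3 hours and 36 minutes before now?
Starting time: 4:05 = 245 total minutes past 12:00
Subtracting: 3 hours and 36 minutes = 216 minutes
245 - 216 = 29 minutes
= 29 minutes past 12:00 = 12:29

Final answer: 12:29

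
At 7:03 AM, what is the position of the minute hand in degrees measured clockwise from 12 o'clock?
The minute hand moves 6 degrees per minute.
At 7:03: 3 x 6 = 18 degrees

Final answer: 18 degrees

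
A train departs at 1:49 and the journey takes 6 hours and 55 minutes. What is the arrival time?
Starting time: 1:49
Adding 55 minutes to 49 minutes: 49 + 55 = 104 minutes = 1 hour and 44 minutes
Adding 6 hours: 1 + 6 + 1 (carry) = 8
Final time: 8:44

Final answer: 8:44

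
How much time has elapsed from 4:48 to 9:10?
From 4:48 to 9:10:
(9 x 60 + 10) - (4 x 60 + 48) = 550 - 288 = 262 minutes
= 4 hours and 22 minutes

Final answer: 4 hours and 22 minutes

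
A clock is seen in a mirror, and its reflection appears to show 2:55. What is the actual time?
Reflection across the vertical (12-6) axis maps a hand at angle A degrees to (360 - A) degrees, which sends a reading of T minutes past 12:00 to (720 - T) minutes past 12:00.
Mirror reads 2:55 = 175 minutes past 12:00.
Actual time: (720 - 175) mod 720 = 545 minutes = 9:05.

Final answer: 9:05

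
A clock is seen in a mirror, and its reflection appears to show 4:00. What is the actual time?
Reflection across the vertical (12-6) axis maps a hand at angle A degrees to (360 - A) degrees, which sends a reading of T minutes past 12:00 to (720 - T) minutes past 12:00.
Mirror reads 4:00 = 240 minutes past 12:00.
Actual time: (720 - 240) mod 720 = 480 minutes = 8:00.

Final answer: 8:00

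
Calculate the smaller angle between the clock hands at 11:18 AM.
Hour hand position: 11 x 30 + 18 x 0.5 = 339 degrees
Minute hand position: 18 x 6 = 108 degrees
Difference: |339 - 108| = 231 degrees
Since 231 > 180, the smaller angle is 360 - 231 = 129 degrees

Final answer: 129 degrees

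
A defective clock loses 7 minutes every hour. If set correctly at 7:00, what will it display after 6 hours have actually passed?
For every 60 true minutes, the faulty clock advances 60 - 7 = 53 minutes.
True elapsed: 6 hours = 360 minutes.
Faulty clock advances: 360 x 53/60 = 318 minutes (drift: 42 minutes behind).
Shown time: 7:00 + 318 minutes = 12:18.

Final answer: 12:18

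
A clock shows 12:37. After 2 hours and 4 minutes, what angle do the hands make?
First find the time 2 hours and 4 minutes after 12:37.
Total minutes: 12 x 60 + 37 + 2 x 60 + 4 = 881.
881 mod 720 = 161 minutes = 2:41.
Now compute the angle at 2:41:
Hour hand: 2 x 30 + 41 x 0.5 = 80.5 degrees
Minute hand: 41 x 6 = 246 degrees
Difference: |80.5 - 246| = 165.5 degrees
The angle is 165.5 degrees

Final answer: 165.5 degrees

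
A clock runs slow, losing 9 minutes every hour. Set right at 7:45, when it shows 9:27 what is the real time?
For every 60 true minutes, the faulty clock advances 51 minutes, so 1 faulty-clock minute corresponds to 60/51 true minutes.
From 7:45 to 9:27 on the faulty dial is 102 minutes.
True elapsed: 102 x 60/51 = 120 minutes = 2 hours.
True time: 7:45 + 2 hours = 9:45.

Final answer: 9:45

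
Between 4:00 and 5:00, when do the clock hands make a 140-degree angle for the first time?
At t minutes past 4:00, the hour hand is at 30 x 4 + 0.5t degrees and the minute hand is at 6t degrees.
The smaller angle between them is 140 degrees when |30H - 5.5t| = 140 or |30H - 5.5t| = 220.
With H = 4, solve 30 x 4 - 5.5t = +/- target for each target:
  t = (30 x 4 - 140) / 5.5 = -3.64 (outside (0, 60))
  t = (30 x 4 + 140) / 5.5 = 47.27
  t = (30 x 4 - 220) / 5.5 = -18.18 (outside (0, 60))
  t = (30 x 4 + 220) / 5.5 = 61.82 (outside (0, 60))
Valid solutions in (0, 60): {47.27} minutes.
The first occurrence is t = 47.27 minutes.
The hands form a 140-degree angle at 47.27 minutes past 4:00.

Final answer: 47.27 minutes past 4:00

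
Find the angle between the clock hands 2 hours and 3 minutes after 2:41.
First find the time 2 hours and 3 minutes after 2:41.
Total minutes: 2 x 60 + 41 + 2 x 60 + 3 = 284.
284 mod 720 = 284 minutes = 4:44.
Now compute the angle at 4:44:
Hour hand: 4 x 30 + 44 x 0.5 = 142 degrees
Minute hand: 44 x 6 = 264 degrees
Difference: |142 - 264| = 122 degrees
The angle is 122 degrees

Final answer: 122 degrees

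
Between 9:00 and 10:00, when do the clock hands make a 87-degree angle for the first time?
At t minutes past 9:00, the hour hand is at 30 x 9 + 0.5t degrees and the minute hand is at 6t degrees.
The smaller angle between them is 87 degrees when |30H - 5.5t| = 87 or |30H - 5.5t| = 273.
With H = 9, solve 30 x 9 - 5.5t = +/- target for each target:
  t = (30 x 9 - 87) / 5.5 = 33.27
  t = (30 x 9 + 87) / 5.5 = 64.91 (outside (0, 60))
  t = (30 x 9 - 273) / 5.5 = -0.55 (outside (0, 60))
  t = (30 x 9 + 273) / 5.5 = 98.73 (outside (0, 60))
Valid solutions in (0, 60): {33.27} minutes.
The first occurrence is t = 33.27 minutes.
The hands form a 87-degree angle at 33.27 minutes past 9:00.

Final answer: 33.27 minutes past 9:00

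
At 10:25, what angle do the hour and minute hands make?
Hour hand position: 10 x 30 + 25 x 0.5 = 312.5 degrees
Minute hand position: 25 x 6 = 150 degrees
Difference: |312.5 - 150| = 162.5 degrees
The angle between the hands is 162.5 degrees

Final answer: 162.5 degrees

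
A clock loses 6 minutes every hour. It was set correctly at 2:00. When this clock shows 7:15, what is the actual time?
For every 60 true minutes, the faulty clock advances 54 minutes, so 1 faulty-clock minute corresponds to 60/54 true minutes.
From 2:00 to 7:15 on the faulty dial is 315 minutes.
True elapsed: 315 x 60/54 = 350 minutes = 5 hours and 50 minutes.
True time: 2:00 + 5 hours and 50 minutes = 7:50.

Final answer: 7:50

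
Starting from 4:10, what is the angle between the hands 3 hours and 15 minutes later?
First find the time 3 hours and 15 minutes after 4:10.
Total minutes: 4 x 60 + 10 + 3 x 60 + 15 = 445.
445 mod 720 = 445 minutes = 7:25.
Now compute the angle at 7:25:
Hour hand: 7 x 30 + 25 x 0.5 = 222.5 degrees
Minute hand: 25 x 6 = 150 degrees
Difference: |222.5 - 150| = 72.5 degrees
The angle is 72.5 degrees

Final answer: 72.5 degrees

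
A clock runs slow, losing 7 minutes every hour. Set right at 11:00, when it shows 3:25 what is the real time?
For every 60 true minutes, the faulty clock advances 53 minutes, so 1 faulty-clock minute corresponds to 60/53 true minutes.
From 11:00 to 3:25 on the faulty dial is 265 minutes.
True elapsed: 265 x 60/53 = 300 minutes = 5 hours.
True time: 11:00 + 5 hours = 4:00.

Final answer: 4:00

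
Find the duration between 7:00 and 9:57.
From 7:00 to 9:57:
(9 x 60 + 57) - (7 x 60 + 0) = 597 - 420 = 177 minutes
= 2 hours and 57 minutes

Final answer: 2 hours and 57 minutes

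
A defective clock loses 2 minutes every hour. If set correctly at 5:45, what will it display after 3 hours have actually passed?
For every 60 true minutes, the faulty clock advances 60 - 2 = 58 minutes.
True elapsed: 3 hours = 180 minutes.
Faulty clock advances: 180 x 58/60 = 174 minutes (drift: 6 minutes behind).
Shown time: 5:45 + 174 minutes = 8:39.

Final answer: 8:39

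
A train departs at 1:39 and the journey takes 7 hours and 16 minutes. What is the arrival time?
Starting time: 1:39
Adding 16 minutes to 39 minutes: 39 + 16 = 55 minutes
Adding 7 hours: 1 + 7 = 8
Final time: 8:55

Final answer: 8:55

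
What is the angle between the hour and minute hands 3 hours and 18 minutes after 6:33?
First find the time 3 hours and 18 minutes after 6:33.
Total minutes: 6 x 60 + 33 + 3 x 60 + 18 = 591.
591 mod 720 = 591 minutes = 9:51.
Now compute the angle at 9:51:
Hour hand: 9 x 30 + 51 x 0.5 = 295.5 degrees
Minute hand: 51 x 6 = 306 degrees
Difference: |295.5 - 306| = 10.5 degrees
The angle is 10.5 degrees

Final answer: 10.5 degrees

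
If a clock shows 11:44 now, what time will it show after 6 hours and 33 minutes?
Starting time: 11:44
Adding 33 minutes to 44 minutes: 44 + 33 = 77 minutes = 1 hour and 17 minutes
Adding 6 hours: 11 + 6 + 1 (carry) = 18 - 12 = 6
Final time: 6:17

Final answer: 6:17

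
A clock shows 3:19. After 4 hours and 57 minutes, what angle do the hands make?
First find the time 4 hours and 57 minutes after 3:19.
Total minutes: 3 x 60 + 19 + 4 x 60 + 57 = 496.
496 mod 720 = 496 minutes = 8:16.
Now compute the angle at 8:16:
Hour hand: 8 x 30 + 16 x 0.5 = 248 degrees
Minute hand: 16 x 6 = 96 degrees
Difference: |248 - 96| = 152 degrees
The angle is 152 degrees

Final answer: 152 degrees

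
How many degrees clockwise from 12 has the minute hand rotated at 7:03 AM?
The minute hand moves 6 degrees per minute.
At 7:03: 3 x 6 = 18 degrees

Final answer: 18 degrees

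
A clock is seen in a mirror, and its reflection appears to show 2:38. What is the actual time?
Reflection across the vertical (12-6) axis maps a hand at angle A degrees to (360 - A) degrees, which sends a reading of T minutes past 12:00 to (720 - T) minutes past 12:00.
Mirror reads 2:38 = 158 minutes past 12:00.
Actual time: (720 - 158) mod 720 = 562 minutes = 9:22.

Final answer: 9:22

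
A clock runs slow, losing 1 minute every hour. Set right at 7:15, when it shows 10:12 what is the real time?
For every 60 true minutes, the faulty clock advances 59 minutes, so 1 faulty-clock minute corresponds to 60/59 true minutes.
From 7:15 to 10:12 on the faulty dial is 177 minutes.
True elapsed: 177 x 60/59 = 180 minutes = 3 hours.
True time: 7:15 + 3 hours = 10:15.

Final answer: 10:15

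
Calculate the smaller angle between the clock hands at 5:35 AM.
Hour hand position: 5 x 30 + 35 x 0.5 = 167.5 degrees
Minute hand position: 35 x 6 = 210 degrees
Difference: |167.5 - 210| = 42.5 degrees
The angle between the hands is 42.5 degrees

Final answer: 42.5 degrees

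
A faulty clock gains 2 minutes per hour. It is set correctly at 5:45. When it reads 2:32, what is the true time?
For every 60 true minutes, the faulty clock advances 62 minutes, so 1 faulty-clock minute corresponds to 60/62 true minutes.
From 5:45 to 2:32 on the faulty dial is 527 minutes.
True elapsed: 527 x 60/62 = 510 minutes = 8 hours and 30 minutes.
True time: 5:45 + 8 hours and 30 minutes = 2:15.

Final answer: 2:15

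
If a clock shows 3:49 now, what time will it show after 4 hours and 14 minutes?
Starting time: 3:49
Adding 14 minutes to 49 minutes: 49 + 14 = 63 minutes = 1 hour and 3 minutes
Adding 4 hours: 3 + 4 + 1 (carry) = 8
Final time: 8:03

Final answer: 8:03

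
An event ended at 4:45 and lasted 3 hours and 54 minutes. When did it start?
Starting time: 4:45 = 285 total minutes past 12:00
Subtracting: 3 hours and 54 minutes = 234 minutes
285 - 234 = 51 minutes
= 51 minutes past 12:00 = 12:51

Final answer: 12:51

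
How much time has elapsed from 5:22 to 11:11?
From 5:22 to 11:11:
(11 x 60 + 11) - (5 x 60 + 22) = 671 - 322 = 349 minutes
= 5 hours and 49 minutes

Final answer: 5 hours and 49 minutes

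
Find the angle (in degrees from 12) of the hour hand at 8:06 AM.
The hour hand moves 30 degrees per hour and 0.5 degrees per minute.
At 8:06: (8) x 30 + 6 x 0.5 = 240 + 3 = 243 degrees

Final answer: 243 degrees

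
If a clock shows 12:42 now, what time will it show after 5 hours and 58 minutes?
Starting time: 12:42
Adding 58 minutes to 42 minutes: 42 + 58 = 100 minutes = 1 hour and 40 minutes
Adding 5 hours: 12 + 5 + 1 (carry) = 18 - 12 = 6
Final time: 6:40

Final answer: 6:40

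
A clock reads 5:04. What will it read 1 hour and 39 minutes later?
Starting time: 5:04
Adding 39 minutes to 4 minutes: 4 + 39 = 43 minutes
Adding 1 hour: 5 + 1 = 6
Final time: 6:43

Final answer: 6:43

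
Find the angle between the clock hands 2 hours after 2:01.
First find the time 2 hours after 2:01.
Total minutes: 2 x 60 + 1 + 2 x 60 + 0 = 241.
241 mod 720 = 241 minutes = 4:01.
Now compute the angle at 4:01:
Hour hand: 4 x 30 + 1 x 0.5 = 120.5 degrees
Minute hand: 1 x 6 = 6 degrees
Difference: |120.5 - 6| = 114.5 degrees
The angle is 114.5 degrees

Final answer: 114.5 degrees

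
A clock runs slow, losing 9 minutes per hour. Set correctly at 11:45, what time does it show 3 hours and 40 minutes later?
For every 60 true minutes, the faulty clock advances 60 - 9 = 51 minutes.
True elapsed: 3 hours and 40 minutes = 220 minutes.
Faulty clock advances: 220 x 51/60 = 187 minutes (drift: 33 minutes behind).
Shown time: 11:45 + 187 minutes = 2:52.

Final answer: 2:52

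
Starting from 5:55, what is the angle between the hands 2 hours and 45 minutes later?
First find the time 2 hours and 45 minutes after 5:55.
Total minutes: 5 x 60 + 55 + 2 x 60 + 45 = 520.
520 mod 720 = 520 minutes = 8:40.
Now compute the angle at 8:40:
Hour hand: 8 x 30 + 40 x 0.5 = 260 degrees
Minute hand: 40 x 6 = 240 degrees
Difference: |260 - 240| = 20 degrees
The angle is 20 degrees

Final answer: 20 degrees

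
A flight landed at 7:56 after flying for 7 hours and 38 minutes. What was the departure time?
Starting time: 7:56 = 476 total minutes past 12:00
Subtracting: 7 hours and 38 minutes = 458 minutes
476 - 458 = 18 minutes
= 18 minutes past 12:00 = 12:18

Final answer: 12:18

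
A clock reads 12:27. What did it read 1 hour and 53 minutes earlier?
Starting time: 12:27 = 27 total minutes past 12:00
Subtracting: 1 hour and 53 minutes = 113 minutes
27 - 113 = -86 (negative, add 12 hours = 720) = 634 minutes
= 10 hours and 34 minutes past 12:00 = 10:34

Final answer: 10:34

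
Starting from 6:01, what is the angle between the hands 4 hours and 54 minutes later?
First find the time 4 hours and 54 minutes after 6:01.
Total minutes: 6 x 60 + 1 + 4 x 60 + 54 = 655.
655 mod 720 = 655 minutes = 10:55.
Now compute the angle at 10:55:
Hour hand: 10 x 30 + 55 x 0.5 = 327.5 degrees
Minute hand: 55 x 6 = 330 degrees
Difference: |327.5 - 330| = 2.5 degrees
The angle is 2.5 degrees

Final answer: 2.5 degrees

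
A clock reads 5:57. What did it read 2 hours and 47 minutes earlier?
Starting time: 5:57 = 357 total minutes past 12:00
Subtracting: 2 hours and 47 minutes = 167 minutes
357 - 167 = 190 minutes
= 3 hours and 10 minutes past 12:00 = 3:10

Final answer: 3:10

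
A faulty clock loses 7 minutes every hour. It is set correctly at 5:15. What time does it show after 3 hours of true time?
For every 60 true minutes, the faulty clock advances 60 - 7 = 53 minutes.
True elapsed: 3 hours = 180 minutes.
Faulty clock advances: 180 x 53/60 = 159 minutes (drift: 21 minutes behind).
Shown time: 5:15 + 159 minutes = 7:54.

Final answer: 7:54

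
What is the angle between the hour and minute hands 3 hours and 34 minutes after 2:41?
First find the time 3 hours and 34 minutes after 2:41.
Total minutes: 2 x 60 + 41 + 3 x 60 + 34 = 375.
375 mod 720 = 375 minutes = 6:15.
Now compute the angle at 6:15:
Hour hand: 6 x 30 + 15 x 0.5 = 187.5 degrees
Minute hand: 15 x 6 = 90 degrees
Difference: |187.5 - 90| = 97.5 degrees
The angle is 97.5 degrees

Final answer: 97.5 degrees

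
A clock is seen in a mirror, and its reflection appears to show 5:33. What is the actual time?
Reflection across the vertical (12-6) axis maps a hand at angle A degrees to (360 - A) degrees, which sends a reading of T minutes past 12:00 to (720 - T) minutes past 12:00.
Mirror reads 5:33 = 333 minutes past 12:00.
Actual time: (720 - 333) mod 720 = 387 minutes = 6:27.

Final answer: 6:27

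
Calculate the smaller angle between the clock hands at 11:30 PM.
Hour hand position: 11 x 30 + 30 x 0.5 = 345 degrees
Minute hand position: 30 x 6 = 180 degrees
Difference: |345 - 180| = 165 degrees
The angle between the hands is 165 degrees

Final answer: 165 degrees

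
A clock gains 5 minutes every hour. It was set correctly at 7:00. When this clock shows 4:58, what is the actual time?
For every 60 true minutes, the faulty clock advances 65 minutes, so 1 faulty-clock minute corresponds to 60/65 true minutes.
From 7:00 to 4:58 on the faulty dial is 598 minutes.
True elapsed: 598 x 60/65 = 552 minutes = 9 hours and 12 minutes.
True time: 7:00 + 9 hours and 12 minutes = 4:12.

Final answer: 4:12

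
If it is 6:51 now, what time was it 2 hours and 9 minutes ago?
Starting time: 6:51 = 411 total minutes past 12:00
Subtracting: 2 hours and 9 minutes = 129 minutes
411 - 129 = 282 minutes
= 4 hours and 42 minutes past 12:00 = 4:42

Final answer: 4:42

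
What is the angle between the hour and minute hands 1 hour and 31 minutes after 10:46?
First find the time 1 hour and 31 minutes after 10:46.
Total minutes: 10 x 60 + 46 + 1 x 60 + 31 = 737.
737 mod 720 = 17 minutes = 12:17.
Now compute the angle at 12:17:
Hour hand: 0 x 30 + 17 x 0.5 = 8.5 degrees
Minute hand: 17 x 6 = 102 degrees
Difference: |8.5 - 102| = 93.5 degrees
The angle is 93.5 degrees

Final answer: 93.5 degrees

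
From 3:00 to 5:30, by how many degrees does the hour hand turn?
The hour hand moves 0.5 degrees per minute.
Time elapsed: 5:30 - 3:00 = 150 minutes
Angular displacement: 150 x 0.5 = 75 degrees

Final answer: 75 degrees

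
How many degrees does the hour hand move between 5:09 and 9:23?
The hour hand moves 0.5 degrees per minute.
Time elapsed: 9:23 - 5:09 = 254 minutes
Angular displacement: 254 x 0.5 = 127 degrees

Final answer: 127 degrees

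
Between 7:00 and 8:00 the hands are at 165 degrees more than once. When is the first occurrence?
At t minutes past 7:00, the hour hand is at 30 x 7 + 0.5t degrees and the minute hand is at 6t degrees.
The smaller angle between them is 165 degrees when |30H - 5.5t| = 165 or |30H - 5.5t| = 195.
With H = 7, solve 30 x 7 - 5.5t = +/- target for each target:
  t = (30 x 7 - 165) / 5.5 = 8.18
  t = (30 x 7 + 165) / 5.5 = 68.18 (outside (0, 60))
  t = (30 x 7 - 195) / 5.5 = 2.73
  t = (30 x 7 + 195) / 5.5 = 73.64 (outside (0, 60))
Valid solutions in (0, 60): {2.73, 8.18} minutes.
The first occurrence is t = 2.73 minutes.
The hands form a 165-degree angle at 2.73 minutes past 7:00.

Final answer: 2.73 minutes past 7:00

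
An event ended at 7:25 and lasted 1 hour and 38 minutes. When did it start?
Starting time: 7:25 = 445 total minutes past 12:00
Subtracting: 1 hour and 38 minutes = 98 minutes
445 - 98 = 347 minutes
= 5 hours and 47 minutes past 12:00 = 5:47

Final answer: 5:47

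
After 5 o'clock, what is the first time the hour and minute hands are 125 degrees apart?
At t minutes past 5:00, the hour hand is at 30 x 5 + 0.5t degrees and the minute hand is at 6t degrees.
The smaller angle between them is 125 degrees when |30H - 5.5t| = 125 or |30H - 5.5t| = 235.
With H = 5, solve 30 x 5 - 5.5t = +/- target for each target:
  t = (30 x 5 - 125) / 5.5 = 4.55
  t = (30 x 5 + 125) / 5.5 = 50
  t = (30 x 5 - 235) / 5.5 = -15.45 (outside (0, 60))
  t = (30 x 5 + 235) / 5.5 = 70 (outside (0, 60))
Valid solutions in (0, 60): {4.55, 50} minutes.
The first occurrence is t = 4.55 minutes.
The hands form a 125-degree angle at 4.55 minutes past 5:00.

Final answer: 4.55 minutes past 5:00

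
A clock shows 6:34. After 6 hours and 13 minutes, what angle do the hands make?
First find the time 6 hours and 13 minutes after 6:34.
Total minutes: 6 x 60 + 34 + 6 x 60 + 13 = 767.
767 mod 720 = 47 minutes = 12:47.
Now compute the angle at 12:47:
Hour hand: 0 x 30 + 47 x 0.5 = 23.5 degrees
Minute hand: 47 x 6 = 282 degrees
Difference: |23.5 - 282| = 258.5 degrees
Smaller angle: 360 - 258.5 = 101.5 degrees

Final answer: 101.5 degrees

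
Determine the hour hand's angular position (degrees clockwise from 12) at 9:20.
The hour hand moves 30 degrees per hour and 0.5 degrees per minute.
At 9:20: (9) x 30 + 20 x 0.5 = 270 + 10 = 280 degrees

Final answer: 280 degrees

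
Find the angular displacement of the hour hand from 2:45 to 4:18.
The hour hand moves 0.5 degrees per minute.
Time elapsed: 4:18 - 2:45 = 93 minutes
Angular displacement: 93 x 0.5 = 46.5 degrees

Final answer: 46.5 degrees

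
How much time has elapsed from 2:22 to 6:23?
From 2:22 to 6:23:
(6 x 60 + 23) - (2 x 60 + 22) = 383 - 142 = 241 minutes
= 4 hours and 1 minute

Final answer: 4 hours and 1 minute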